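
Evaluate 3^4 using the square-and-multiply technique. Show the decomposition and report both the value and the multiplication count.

Computing 3^4 by squaring (build up from 3^1; each line after the first costs one multiplication):

3^1 = 3
3^2 = (3^1)^2 = 3^2 = 9
3^4 = (3^2)^2 = 9^2 = 81

Result: 81
Multiplications needed: 2 (2 lines after 3^1)

3^4 = 81. Using exponentiation by squaring, this requires 2 multiplications. The key idea: if the exponent is even, square the half-power; if odd, multiply by the base once.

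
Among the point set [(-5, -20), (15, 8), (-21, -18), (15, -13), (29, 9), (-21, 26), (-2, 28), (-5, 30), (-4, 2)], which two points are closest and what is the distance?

Computing all pairwise distances among 9 points:

d((-5, -20), (15, 8)) = 34.4093
d((-5, -20), (-21, -18)) = 16.1245
d((-5, -20), (15, -13)) = 21.1896
d((-5, -20), (29, 9)) = 44.6878
d((-5, -20), (-21, 26)) = 48.7032
d((-5, -20), (-2, 28)) = 48.0937
d((-5, -20), (-5, 30)) = 50.0
d((-5, -20), (-4, 2)) = 22.0227
d((15, 8), (-21, -18)) = 44.4072
d((15, 8), (15, -13)) = 21.0
d((15, 8), (29, 9)) = 14.0357
d((15, 8), (-21, 26)) = 40.2492
d((15, 8), (-2, 28)) = 26.2488
d((15, 8), (-5, 30)) = 29.7321
d((15, 8), (-4, 2)) = 19.9249
d((-21, -18), (15, -13)) = 36.3456
d((-21, -18), (29, 9)) = 56.8243
d((-21, -18), (-21, 26)) = 44.0
d((-21, -18), (-2, 28)) = 49.7695
d((-21, -18), (-5, 30)) = 50.5964
d((-21, -18), (-4, 2)) = 26.2488
d((15, -13), (29, 9)) = 26.0768
d((15, -13), (-21, 26)) = 53.0754
d((15, -13), (-2, 28)) = 44.3847
d((15, -13), (-5, 30)) = 47.4236
d((15, -13), (-4, 2)) = 24.2074
d((29, 9), (-21, 26)) = 52.811
d((29, 9), (-2, 28)) = 36.3593
d((29, 9), (-5, 30)) = 39.9625
d((29, 9), (-4, 2)) = 33.7343
d((-21, 26), (-2, 28)) = 19.105
d((-21, 26), (-5, 30)) = 16.4924
d((-21, 26), (-4, 2)) = 29.4109
d((-2, 28), (-5, 30)) = 3.6056 <-- minimum
d((-2, 28), (-4, 2)) = 26.0768
d((-5, 30), (-4, 2)) = 28.0179

Closest pair: (-2, 28) and (-5, 30) with distance 3.6056

The closest pair is (-2, 28) and (-5, 30) with Euclidean distance 3.6056. For 9 points, brute-force pairwise comparison is shown above. For large n, the divide-and-conquer algorithm (sort by x, recurse on halves, check the dividing strip) achieves O(n log n).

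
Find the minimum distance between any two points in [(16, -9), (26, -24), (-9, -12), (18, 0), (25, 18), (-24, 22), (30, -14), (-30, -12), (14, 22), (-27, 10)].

Computing all pairwise distances among 10 points:

d((16, -9), (26, -24)) = 18.0278
d((16, -9), (-9, -12)) = 25.1794
d((16, -9), (18, 0)) = 9.2195 <-- minimum
d((16, -9), (25, 18)) = 28.4605
d((16, -9), (-24, 22)) = 50.6063
d((16, -9), (30, -14)) = 14.8661
d((16, -9), (-30, -12)) = 46.0977
d((16, -9), (14, 22)) = 31.0644
d((16, -9), (-27, 10)) = 47.0106
d((26, -24), (-9, -12)) = 37.0
d((26, -24), (18, 0)) = 25.2982
d((26, -24), (25, 18)) = 42.0119
d((26, -24), (-24, 22)) = 67.9412
d((26, -24), (30, -14)) = 10.7703
d((26, -24), (-30, -12)) = 57.2713
d((26, -24), (14, 22)) = 47.5395
d((26, -24), (-27, 10)) = 62.9682
d((-9, -12), (18, 0)) = 29.5466
d((-9, -12), (25, 18)) = 45.3431
d((-9, -12), (-24, 22)) = 37.1618
d((-9, -12), (30, -14)) = 39.0512
d((-9, -12), (-30, -12)) = 21.0
d((-9, -12), (14, 22)) = 41.0488
d((-9, -12), (-27, 10)) = 28.4253
d((18, 0), (25, 18)) = 19.3132
d((18, 0), (-24, 22)) = 47.4131
d((18, 0), (30, -14)) = 18.4391
d((18, 0), (-30, -12)) = 49.4773
d((18, 0), (14, 22)) = 22.3607
d((18, 0), (-27, 10)) = 46.0977
d((25, 18), (-24, 22)) = 49.163
d((25, 18), (30, -14)) = 32.3883
d((25, 18), (-30, -12)) = 62.6498
d((25, 18), (14, 22)) = 11.7047
d((25, 18), (-27, 10)) = 52.6118
d((-24, 22), (30, -14)) = 64.8999
d((-24, 22), (-30, -12)) = 34.5254
d((-24, 22), (14, 22)) = 38.0
d((-24, 22), (-27, 10)) = 12.3693
d((30, -14), (-30, -12)) = 60.0333
d((30, -14), (14, 22)) = 39.3954
d((30, -14), (-27, 10)) = 61.8466
d((-30, -12), (14, 22)) = 55.6058
d((-30, -12), (-27, 10)) = 22.2036
d((14, 22), (-27, 10)) = 42.72

Closest pair: (16, -9) and (18, 0) with distance 9.2195

The closest pair is (16, -9) and (18, 0) with Euclidean distance 9.2195. For 10 points, brute-force pairwise comparison is shown above. For large n, the divide-and-conquer algorithm (sort by x, recurse on halves, check the dividing strip) achieves O(n log n).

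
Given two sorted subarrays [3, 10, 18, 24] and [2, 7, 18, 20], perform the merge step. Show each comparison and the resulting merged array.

Merging process:

Compare 3 vs 2: take 2 from right. Merged: [2]
Compare 3 vs 7: take 3 from left. Merged: [2, 3]
Compare 10 vs 7: take 7 from right. Merged: [2, 3, 7]
Compare 10 vs 18: take 10 from left. Merged: [2, 3, 7, 10]
Compare 18 vs 18: take 18 from left. Merged: [2, 3, 7, 10, 18]
Compare 24 vs 18: take 18 from right. Merged: [2, 3, 7, 10, 18, 18]
Compare 24 vs 20: take 20 from right. Merged: [2, 3, 7, 10, 18, 18, 20]
Append remaining from left: [24]. Merged: [2, 3, 7, 10, 18, 18, 20, 24]

Final merged array: [2, 3, 7, 10, 18, 18, 20, 24]
Total comparisons: 7

The merged array is [2, 3, 7, 10, 18, 18, 20, 24], requiring 7 comparisons. The merge step runs in O(n) time where n is the total number of elements.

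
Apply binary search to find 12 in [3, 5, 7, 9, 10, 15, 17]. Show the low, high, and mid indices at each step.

Binary search for 12 in [3, 5, 7, 9, 10, 15, 17]:

lo=0, hi=6, mid=3, arr[mid]=9 -> 9 < 12, search right half
lo=4, hi=6, mid=5, arr[mid]=15 -> 15 > 12, search left half
lo=4, hi=4, mid=4, arr[mid]=10 -> 10 < 12, search right half
lo=5 > hi=4, target 12 not found

Binary search determines that 12 is not in the array after 3 comparisons. The search space was exhausted without finding the target.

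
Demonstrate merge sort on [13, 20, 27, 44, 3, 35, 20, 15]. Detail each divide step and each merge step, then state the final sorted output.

Merge sort trace:

Split: [13, 20, 27, 44, 3, 35, 20, 15] -> [13, 20, 27, 44] and [3, 35, 20, 15]
  Split: [13, 20, 27, 44] -> [13, 20] and [27, 44]
    Split: [13, 20] -> [13] and [20]
    Merge: [13] + [20] -> [13, 20]
    Split: [27, 44] -> [27] and [44]
    Merge: [27] + [44] -> [27, 44]
  Merge: [13, 20] + [27, 44] -> [13, 20, 27, 44]
  Split: [3, 35, 20, 15] -> [3, 35] and [20, 15]
    Split: [3, 35] -> [3] and [35]
    Merge: [3] + [35] -> [3, 35]
    Split: [20, 15] -> [20] and [15]
    Merge: [20] + [15] -> [15, 20]
  Merge: [3, 35] + [15, 20] -> [3, 15, 20, 35]
Merge: [13, 20, 27, 44] + [3, 15, 20, 35] -> [3, 13, 15, 20, 20, 27, 35, 44]

Final sorted array: [3, 13, 15, 20, 20, 27, 35, 44]

The merge sort proceeds by recursively splitting the array and merging sorted halves.
After all merges, the sorted array is [3, 13, 15, 20, 20, 27, 35, 44].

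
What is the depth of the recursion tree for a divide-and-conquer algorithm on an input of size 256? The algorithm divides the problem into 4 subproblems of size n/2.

For divide and conquer with division factor 2:

Problem sizes at each level:
Level 0: 256
Level 1: 128
Level 2: 64
Level 3: 32
Level 4: 16
Level 5: 8
Level 6: 4
Level 7: 2
Level 8: 1

The root is level 0 and the size-1 base case is level 8 (the tree spans levels 0 through 8, i.e. 9 levels counting the root), so the depth is the number of divisions: log_2(256) = 8

The recursion tree depth is log_2(256) = 8. At each level, the problem size is divided by 2, so it takes 8 divisions to reduce to a base case of size 1. The algorithm makes 4 recursive calls at each level.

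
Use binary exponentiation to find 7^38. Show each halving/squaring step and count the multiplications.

Computing 7^38 by squaring (build up from 7^1; each line after the first costs one multiplication):

7^1 = 7
7^2 = (7^1)^2 = 7^2 = 49
7^4 = (7^2)^2 = 49^2 = 2401
7^8 = (7^4)^2 = 2401^2 = 5764801
7^9 = 7 * 7^8 = 7 * 5764801 = 40353607
7^18 = (7^9)^2 = 40353607^2 = 1628413597910449
7^19 = 7 * 7^18 = 7 * 1628413597910449 = 11398895185373143
7^38 = (7^19)^2 = 11398895185373143^2 = 129934811447123020117172145698449

Result: 129934811447123020117172145698449
Multiplications needed: 7 (7 lines after 7^1)

7^38 = 129934811447123020117172145698449. Using exponentiation by squaring, this requires 7 multiplications. The key idea: if the exponent is even, square the half-power; if odd, multiply by the base once.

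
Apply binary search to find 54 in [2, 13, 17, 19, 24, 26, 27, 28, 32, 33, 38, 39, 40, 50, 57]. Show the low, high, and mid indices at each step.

Binary search for 54 in [2, 13, 17, 19, 24, 26, 27, 28, 32, 33, 38, 39, 40, 50, 57]:

lo=0, hi=14, mid=7, arr[mid]=28 -> 28 < 54, search right half
lo=8, hi=14, mid=11, arr[mid]=39 -> 39 < 54, search right half
lo=12, hi=14, mid=13, arr[mid]=50 -> 50 < 54, search right half
lo=14, hi=14, mid=14, arr[mid]=57 -> 57 > 54, search left half
lo=14 > hi=13, target 54 not found

Binary search determines that 54 is not in the array after 4 comparisons. The search space was exhausted without finding the target.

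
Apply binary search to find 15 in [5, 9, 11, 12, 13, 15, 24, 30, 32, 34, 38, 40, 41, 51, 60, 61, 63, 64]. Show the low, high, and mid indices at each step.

Binary search for 15 in [5, 9, 11, 12, 13, 15, 24, 30, 32, 34, 38, 40, 41, 51, 60, 61, 63, 64]:

lo=0, hi=17, mid=8, arr[mid]=32 -> 32 > 15, search left half
lo=0, hi=7, mid=3, arr[mid]=12 -> 12 < 15, search right half
lo=4, hi=7, mid=5, arr[mid]=15 -> Found target at index 5!

Binary search finds 15 at index 5 after 3 comparisons. The search repeatedly halves the search space by comparing with the middle element.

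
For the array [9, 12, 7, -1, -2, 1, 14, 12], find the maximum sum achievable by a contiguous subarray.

Using Kadane's algorithm on [9, 12, 7, -1, -2, 1, 14, 12]:

Scanning through the array:
Position 1 (value 12): max_ending_here = 21, max_so_far = 21
Position 2 (value 7): max_ending_here = 28, max_so_far = 28
Position 3 (value -1): max_ending_here = 27, max_so_far = 28
Position 4 (value -2): max_ending_here = 25, max_so_far = 28
Position 5 (value 1): max_ending_here = 26, max_so_far = 28
Position 6 (value 14): max_ending_here = 40, max_so_far = 40
Position 7 (value 12): max_ending_here = 52, max_so_far = 52

Maximum subarray: [9, 12, 7, -1, -2, 1, 14, 12]
Maximum sum: 52

The maximum subarray is [9, 12, 7, -1, -2, 1, 14, 12] with sum 52. This subarray runs from index 0 to index 7.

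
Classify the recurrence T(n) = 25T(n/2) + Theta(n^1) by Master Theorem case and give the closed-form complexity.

Master Theorem for T(n) = 25T(n/2) + O(n^1):

a = 25, b = 2, c = 1
log_b(a) = log_2(25) = 4.6439

Case 1: c = 1 < log_2(25) = 4.6439
T(n) = O(n^(log_2 25))

For T(n) = 25T(n/2) + O(n^1): log_2(25) = 4.6439. This is Case 1 of the Master Theorem (c < log_b(a), work dominated by leaves), giving O(n^(log_2 25)).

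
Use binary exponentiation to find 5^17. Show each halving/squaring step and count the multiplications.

Computing 5^17 by squaring (build up from 5^1; each line after the first costs one multiplication):

5^1 = 5
5^2 = (5^1)^2 = 5^2 = 25
5^4 = (5^2)^2 = 25^2 = 625
5^8 = (5^4)^2 = 625^2 = 390625
5^16 = (5^8)^2 = 390625^2 = 152587890625
5^17 = 5 * 5^16 = 5 * 152587890625 = 762939453125

Result: 762939453125
Multiplications needed: 5 (5 lines after 5^1)

5^17 = 762939453125. Using exponentiation by squaring, this requires 5 multiplications. The key idea: if the exponent is even, square the half-power; if odd, multiply by the base once.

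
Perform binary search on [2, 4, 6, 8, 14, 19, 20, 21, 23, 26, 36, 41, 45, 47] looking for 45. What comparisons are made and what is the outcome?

Binary search for 45 in [2, 4, 6, 8, 14, 19, 20, 21, 23, 26, 36, 41, 45, 47]:

lo=0, hi=13, mid=6, arr[mid]=20 -> 20 < 45, search right half
lo=7, hi=13, mid=10, arr[mid]=36 -> 36 < 45, search right half
lo=11, hi=13, mid=12, arr[mid]=45 -> Found target at index 12!

Binary search finds 45 at index 12 after 3 comparisons. The search repeatedly halves the search space by comparing with the middle element.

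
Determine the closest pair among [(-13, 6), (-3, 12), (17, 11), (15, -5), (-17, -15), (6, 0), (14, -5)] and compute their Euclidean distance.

Computing all pairwise distances among 7 points:

d((-13, 6), (-3, 12)) = 11.6619
d((-13, 6), (17, 11)) = 30.4138
d((-13, 6), (15, -5)) = 30.0832
d((-13, 6), (-17, -15)) = 21.3776
d((-13, 6), (6, 0)) = 19.9249
d((-13, 6), (14, -5)) = 29.1548
d((-3, 12), (17, 11)) = 20.025
d((-3, 12), (15, -5)) = 24.7588
d((-3, 12), (-17, -15)) = 30.4138
d((-3, 12), (6, 0)) = 15.0
d((-3, 12), (14, -5)) = 24.0416
d((17, 11), (15, -5)) = 16.1245
d((17, 11), (-17, -15)) = 42.8019
d((17, 11), (6, 0)) = 15.5563
d((17, 11), (14, -5)) = 16.2788
d((15, -5), (-17, -15)) = 33.5261
d((15, -5), (6, 0)) = 10.2956
d((15, -5), (14, -5)) = 1.0 <-- minimum
d((-17, -15), (6, 0)) = 27.4591
d((-17, -15), (14, -5)) = 32.573
d((6, 0), (14, -5)) = 9.434

Closest pair: (15, -5) and (14, -5) with distance 1.0

The closest pair is (15, -5) and (14, -5) with Euclidean distance 1.0. For 7 points, brute-force pairwise comparison is shown above. For large n, the divide-and-conquer algorithm (sort by x, recurse on halves, check the dividing strip) achieves O(n log n).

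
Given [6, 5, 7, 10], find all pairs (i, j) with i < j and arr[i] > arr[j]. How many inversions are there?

Finding inversions in [6, 5, 7, 10]:

(0, 1): arr[0]=6 > arr[1]=5

Total inversions: 1

The array has 1 inversion(s): (0,1). Each pair (i,j) satisfies i < j and arr[i] > arr[j].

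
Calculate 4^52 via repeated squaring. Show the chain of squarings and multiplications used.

Computing 4^52 by squaring (build up from 4^1; each line after the first costs one multiplication):

4^1 = 4
4^2 = (4^1)^2 = 4^2 = 16
4^3 = 4 * 4^2 = 4 * 16 = 64
4^6 = (4^3)^2 = 64^2 = 4096
4^12 = (4^6)^2 = 4096^2 = 16777216
4^13 = 4 * 4^12 = 4 * 16777216 = 67108864
4^26 = (4^13)^2 = 67108864^2 = 4503599627370496
4^52 = (4^26)^2 = 4503599627370496^2 = 20282409603651670423947251286016

Result: 20282409603651670423947251286016
Multiplications needed: 7 (7 lines after 4^1)

4^52 = 20282409603651670423947251286016. Using exponentiation by squaring, this requires 7 multiplications. The key idea: if the exponent is even, square the half-power; if odd, multiply by the base once.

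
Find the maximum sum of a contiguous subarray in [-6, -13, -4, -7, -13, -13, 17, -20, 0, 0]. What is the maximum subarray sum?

Using Kadane's algorithm on [-6, -13, -4, -7, -13, -13, 17, -20, 0, 0]:

Scanning through the array:
Position 1 (value -13): max_ending_here = -13, max_so_far = -6
Position 2 (value -4): max_ending_here = -4, max_so_far = -4
Position 3 (value -7): max_ending_here = -7, max_so_far = -4
Position 4 (value -13): max_ending_here = -13, max_so_far = -4
Position 5 (value -13): max_ending_here = -13, max_so_far = -4
Position 6 (value 17): max_ending_here = 17, max_so_far = 17
Position 7 (value -20): max_ending_here = -3, max_so_far = 17
Position 8 (value 0): max_ending_here = 0, max_so_far = 17
Position 9 (value 0): max_ending_here = 0, max_so_far = 17

Maximum subarray: [17]
Maximum sum: 17

The maximum subarray is [17] with sum 17. This subarray runs from index 6 to index 6.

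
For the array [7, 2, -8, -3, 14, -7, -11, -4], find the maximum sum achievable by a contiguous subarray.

Using Kadane's algorithm on [7, 2, -8, -3, 14, -7, -11, -4]:

Scanning through the array:
Position 1 (value 2): max_ending_here = 9, max_so_far = 9
Position 2 (value -8): max_ending_here = 1, max_so_far = 9
Position 3 (value -3): max_ending_here = -2, max_so_far = 9
Position 4 (value 14): max_ending_here = 14, max_so_far = 14
Position 5 (value -7): max_ending_here = 7, max_so_far = 14
Position 6 (value -11): max_ending_here = -4, max_so_far = 14
Position 7 (value -4): max_ending_here = -4, max_so_far = 14

Maximum subarray: [14]
Maximum sum: 14

The maximum subarray is [14] with sum 14. This subarray runs from index 4 to index 4.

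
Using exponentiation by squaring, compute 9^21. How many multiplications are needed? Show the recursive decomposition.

Computing 9^21 by squaring (build up from 9^1; each line after the first costs one multiplication):

9^1 = 9
9^2 = (9^1)^2 = 9^2 = 81
9^4 = (9^2)^2 = 81^2 = 6561
9^5 = 9 * 9^4 = 9 * 6561 = 59049
9^10 = (9^5)^2 = 59049^2 = 3486784401
9^20 = (9^10)^2 = 3486784401^2 = 12157665459056928801
9^21 = 9 * 9^20 = 9 * 12157665459056928801 = 109418989131512359209

Result: 109418989131512359209
Multiplications needed: 6 (6 lines after 9^1)

9^21 = 109418989131512359209. Using exponentiation by squaring, this requires 6 multiplications. The key idea: if the exponent is even, square the half-power; if odd, multiply by the base once.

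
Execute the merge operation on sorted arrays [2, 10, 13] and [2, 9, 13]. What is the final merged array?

Merging process:

Compare 2 vs 2: take 2 from left. Merged: [2]
Compare 10 vs 2: take 2 from right. Merged: [2, 2]
Compare 10 vs 9: take 9 from right. Merged: [2, 2, 9]
Compare 10 vs 13: take 10 from left. Merged: [2, 2, 9, 10]
Compare 13 vs 13: take 13 from left. Merged: [2, 2, 9, 10, 13]
Append remaining from right: [13]. Merged: [2, 2, 9, 10, 13, 13]

Final merged array: [2, 2, 9, 10, 13, 13]
Total comparisons: 5

The merged array is [2, 2, 9, 10, 13, 13], requiring 5 comparisons. The merge step runs in O(n) time where n is the total number of elements.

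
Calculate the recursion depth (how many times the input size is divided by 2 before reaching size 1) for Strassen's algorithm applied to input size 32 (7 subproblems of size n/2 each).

For divide and conquer with division factor 2:

Problem sizes at each level:
Level 0: 32
Level 1: 16
Level 2: 8
Level 3: 4
Level 4: 2
Level 5: 1

The root is level 0 and the size-1 base case is level 5 (the tree spans levels 0 through 5, i.e. 6 levels counting the root), so the depth is the number of divisions: log_2(32) = 5

The recursion tree depth is log_2(32) = 5. At each level, the problem size is divided by 2, so it takes 5 divisions to reduce to a base case of size 1. The algorithm makes 7 recursive calls at each level.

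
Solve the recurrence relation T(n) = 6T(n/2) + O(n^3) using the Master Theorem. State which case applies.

Master Theorem for T(n) = 6T(n/2) + O(n^3):

a = 6, b = 2, c = 3
log_b(a) = log_2(6) = 2.5850

Case 3: c = 3 > log_2(6) = 2.5850
T(n) = O(n^3) = O(n^3)

For T(n) = 6T(n/2) + O(n^3): log_2(6) = 2.5850. This is Case 3 of the Master Theorem (c > log_b(a), work dominated by root), giving O(n^3).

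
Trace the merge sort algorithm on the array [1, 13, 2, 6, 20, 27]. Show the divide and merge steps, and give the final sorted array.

Merge sort trace:

Split: [1, 13, 2, 6, 20, 27] -> [1, 13, 2] and [6, 20, 27]
  Split: [1, 13, 2] -> [1] and [13, 2]
    Split: [13, 2] -> [13] and [2]
    Merge: [13] + [2] -> [2, 13]
  Merge: [1] + [2, 13] -> [1, 2, 13]
  Split: [6, 20, 27] -> [6] and [20, 27]
    Split: [20, 27] -> [20] and [27]
    Merge: [20] + [27] -> [20, 27]
  Merge: [6] + [20, 27] -> [6, 20, 27]
Merge: [1, 2, 13] + [6, 20, 27] -> [1, 2, 6, 13, 20, 27]

Final sorted array: [1, 2, 6, 13, 20, 27]

The merge sort proceeds by recursively splitting the array and merging sorted halves.
After all merges, the sorted array is [1, 2, 6, 13, 20, 27].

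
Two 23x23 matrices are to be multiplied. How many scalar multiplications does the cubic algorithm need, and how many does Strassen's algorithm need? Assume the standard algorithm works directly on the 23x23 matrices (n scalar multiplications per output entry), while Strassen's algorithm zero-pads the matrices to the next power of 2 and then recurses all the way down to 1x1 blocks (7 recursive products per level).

Matrix multiplication for 23x23 matrices:

Strassen's algorithm requires power-of-2 dimensions. Pad 23x23 to 32x32 (next power of 2).

Standard algorithm: 23^3 = 12167 multiplications
Strassen's algorithm: 7^(log2(32)) = 7^5 = 16807 multiplications
Difference: 12167 - 16807 = -4640 (Strassen uses MORE here due to padding overhead — for small or just-over-power-of-2 n, padding can outweigh the per-level savings)

Standard: 12167 multiplications (23^3). Strassen: 16807 multiplications (7^5, after padding to 32x32). Strassen reduces 8 recursive multiplications to 7 at each level.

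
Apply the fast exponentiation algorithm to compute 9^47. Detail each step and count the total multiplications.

Computing 9^47 by squaring (build up from 9^1; each line after the first costs one multiplication):

9^1 = 9
9^2 = (9^1)^2 = 9^2 = 81
9^4 = (9^2)^2 = 81^2 = 6561
9^5 = 9 * 9^4 = 9 * 6561 = 59049
9^10 = (9^5)^2 = 59049^2 = 3486784401
9^11 = 9 * 9^10 = 9 * 3486784401 = 31381059609
9^22 = (9^11)^2 = 31381059609^2 = 984770902183611232881
9^23 = 9 * 9^22 = 9 * 984770902183611232881 = 8862938119652501095929
9^46 = (9^23)^2 = 8862938119652501095929^2 = 78551672112789411833022577315290546060373041
9^47 = 9 * 9^46 = 9 * 78551672112789411833022577315290546060373041 = 706965049015104706497203195837614914543357369

Result: 706965049015104706497203195837614914543357369
Multiplications needed: 9 (9 lines after 9^1)

9^47 = 706965049015104706497203195837614914543357369. Using exponentiation by squaring, this requires 9 multiplications. The key idea: if the exponent is even, square the half-power; if odd, multiply by the base once.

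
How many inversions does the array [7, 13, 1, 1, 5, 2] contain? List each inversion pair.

Finding inversions in [7, 13, 1, 1, 5, 2]:

(0, 2): arr[0]=7 > arr[2]=1
(0, 3): arr[0]=7 > arr[3]=1
(0, 4): arr[0]=7 > arr[4]=5
(0, 5): arr[0]=7 > arr[5]=2
(1, 2): arr[1]=13 > arr[2]=1
(1, 3): arr[1]=13 > arr[3]=1
(1, 4): arr[1]=13 > arr[4]=5
(1, 5): arr[1]=13 > arr[5]=2
(4, 5): arr[4]=5 > arr[5]=2

Total inversions: 9

The array has 9 inversion(s): (0,2), (0,3), (0,4), (0,5), (1,2), (1,3), (1,4), (1,5), (4,5). Each pair (i,j) satisfies i < j and arr[i] > arr[j].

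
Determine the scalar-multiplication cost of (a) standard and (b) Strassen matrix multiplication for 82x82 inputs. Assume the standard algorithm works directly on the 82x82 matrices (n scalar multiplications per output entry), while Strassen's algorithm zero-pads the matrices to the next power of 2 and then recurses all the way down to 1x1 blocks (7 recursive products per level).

Matrix multiplication for 82x82 matrices:

Strassen's algorithm requires power-of-2 dimensions. Pad 82x82 to 128x128 (next power of 2).

Standard algorithm: 82^3 = 551368 multiplications
Strassen's algorithm: 7^(log2(128)) = 7^7 = 823543 multiplications
Difference: 551368 - 823543 = -272175 (Strassen uses MORE here due to padding overhead — for small or just-over-power-of-2 n, padding can outweigh the per-level savings)

Standard: 551368 multiplications (82^3). Strassen: 823543 multiplications (7^7, after padding to 128x128). Strassen reduces 8 recursive multiplications to 7 at each level.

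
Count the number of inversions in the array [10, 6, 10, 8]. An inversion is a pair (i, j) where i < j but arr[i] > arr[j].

Finding inversions in [10, 6, 10, 8]:

(0, 1): arr[0]=10 > arr[1]=6
(0, 3): arr[0]=10 > arr[3]=8
(2, 3): arr[2]=10 > arr[3]=8

Total inversions: 3

The array has 3 inversion(s): (0,1), (0,3), (2,3). Each pair (i,j) satisfies i < j and arr[i] > arr[j].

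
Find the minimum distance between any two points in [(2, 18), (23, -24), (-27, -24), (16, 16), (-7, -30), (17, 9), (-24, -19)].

Computing all pairwise distances among 7 points:

d((2, 18), (23, -24)) = 46.9574
d((2, 18), (-27, -24)) = 51.0392
d((2, 18), (16, 16)) = 14.1421
d((2, 18), (-7, -30)) = 48.8365
d((2, 18), (17, 9)) = 17.4929
d((2, 18), (-24, -19)) = 45.2217
d((23, -24), (-27, -24)) = 50.0
d((23, -24), (16, 16)) = 40.6079
d((23, -24), (-7, -30)) = 30.5941
d((23, -24), (17, 9)) = 33.541
d((23, -24), (-24, -19)) = 47.2652
d((-27, -24), (16, 16)) = 58.7282
d((-27, -24), (-7, -30)) = 20.8806
d((-27, -24), (17, 9)) = 55.0
d((-27, -24), (-24, -19)) = 5.831 <-- minimum
d((16, 16), (-7, -30)) = 51.4296
d((16, 16), (17, 9)) = 7.0711
d((16, 16), (-24, -19)) = 53.1507
d((-7, -30), (17, 9)) = 45.793
d((-7, -30), (-24, -19)) = 20.2485
d((17, 9), (-24, -19)) = 49.6488

Closest pair: (-27, -24) and (-24, -19) with distance 5.831

The closest pair is (-27, -24) and (-24, -19) with Euclidean distance 5.831. For 7 points, brute-force pairwise comparison is shown above. For large n, the divide-and-conquer algorithm (sort by x, recurse on halves, check the dividing strip) achieves O(n log n).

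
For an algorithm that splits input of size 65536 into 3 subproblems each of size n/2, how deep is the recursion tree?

For divide and conquer with division factor 2:

Problem sizes at each level:
Level 0: 65536
Level 1: 32768
Level 2: 16384
Level 3: 8192
Level 4: 4096
Level 5: 2048
Level 6: 1024
Level 7: 512
Level 8: 256
Level 9: 128
Level 10: 64
Level 11: 32
Level 12: 16
Level 13: 8
Level 14: 4
Level 15: 2
Level 16: 1

The root is level 0 and the size-1 base case is level 16 (the tree spans levels 0 through 16, i.e. 17 levels counting the root), so the depth is the number of divisions: log_2(65536) = 16

The recursion tree depth is log_2(65536) = 16. At each level, the problem size is divided by 2, so it takes 16 divisions to reduce to a base case of size 1. The algorithm makes 3 recursive calls at each level.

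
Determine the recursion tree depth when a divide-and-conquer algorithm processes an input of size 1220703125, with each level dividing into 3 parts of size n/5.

For divide and conquer with division factor 5:

Problem sizes at each level:
Level 0: 1220703125
Level 1: 244140625
Level 2: 48828125
Level 3: 9765625
Level 4: 1953125
Level 5: 390625
Level 6: 78125
Level 7: 15625
Level 8: 3125
Level 9: 625
Level 10: 125
Level 11: 25
Level 12: 5
Level 13: 1

The root is level 0 and the size-1 base case is level 13 (the tree spans levels 0 through 13, i.e. 14 levels counting the root), so the depth is the number of divisions: log_5(1220703125) = 13

The recursion tree depth is log_5(1220703125) = 13. At each level, the problem size is divided by 5, so it takes 13 divisions to reduce to a base case of size 1. The algorithm makes 3 recursive calls at each level.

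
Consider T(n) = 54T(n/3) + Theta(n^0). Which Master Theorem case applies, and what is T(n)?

Master Theorem for T(n) = 54T(n/3) + O(n^0):

a = 54, b = 3, c = 0
log_b(a) = log_3(54) = 3.6309

Case 1: c = 0 < log_3(54) = 3.6309
T(n) = O(n^(log_3 54))

For T(n) = 54T(n/3) + O(n^0): log_3(54) = 3.6309. This is Case 1 of the Master Theorem (c < log_b(a), work dominated by leaves), giving O(n^(log_3 54)).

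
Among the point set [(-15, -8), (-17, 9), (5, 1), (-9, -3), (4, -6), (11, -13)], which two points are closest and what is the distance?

Computing all pairwise distances among 6 points:

d((-15, -8), (-17, 9)) = 17.1172
d((-15, -8), (5, 1)) = 21.9317
d((-15, -8), (-9, -3)) = 7.8102
d((-15, -8), (4, -6)) = 19.105
d((-15, -8), (11, -13)) = 26.4764
d((-17, 9), (5, 1)) = 23.4094
d((-17, 9), (-9, -3)) = 14.4222
d((-17, 9), (4, -6)) = 25.807
d((-17, 9), (11, -13)) = 35.609
d((5, 1), (-9, -3)) = 14.5602
d((5, 1), (4, -6)) = 7.0711 <-- minimum
d((5, 1), (11, -13)) = 15.2315
d((-9, -3), (4, -6)) = 13.3417
d((-9, -3), (11, -13)) = 22.3607
d((4, -6), (11, -13)) = 9.8995

Closest pair: (5, 1) and (4, -6) with distance 7.0711

The closest pair is (5, 1) and (4, -6) with Euclidean distance 7.0711. For 6 points, brute-force pairwise comparison is shown above. For large n, the divide-and-conquer algorithm (sort by x, recurse on halves, check the dividing strip) achieves O(n log n).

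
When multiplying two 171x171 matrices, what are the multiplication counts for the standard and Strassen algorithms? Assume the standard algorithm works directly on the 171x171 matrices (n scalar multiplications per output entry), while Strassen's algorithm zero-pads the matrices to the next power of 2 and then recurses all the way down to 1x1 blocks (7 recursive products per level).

Matrix multiplication for 171x171 matrices:

Strassen's algorithm requires power-of-2 dimensions. Pad 171x171 to 256x256 (next power of 2).

Standard algorithm: 171^3 = 5000211 multiplications
Strassen's algorithm: 7^(log2(256)) = 7^8 = 5764801 multiplications
Difference: 5000211 - 5764801 = -764590 (Strassen uses MORE here due to padding overhead — for small or just-over-power-of-2 n, padding can outweigh the per-level savings)

Standard: 5000211 multiplications (171^3). Strassen: 5764801 multiplications (7^8, after padding to 256x256). Strassen reduces 8 recursive multiplications to 7 at each level.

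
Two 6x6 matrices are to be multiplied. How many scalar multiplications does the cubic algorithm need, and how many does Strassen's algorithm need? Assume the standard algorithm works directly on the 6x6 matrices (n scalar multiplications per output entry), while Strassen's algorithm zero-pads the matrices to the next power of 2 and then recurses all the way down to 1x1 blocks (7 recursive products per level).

Matrix multiplication for 6x6 matrices:

Strassen's algorithm requires power-of-2 dimensions. Pad 6x6 to 8x8 (next power of 2).

Standard algorithm: 6^3 = 216 multiplications
Strassen's algorithm: 7^(log2(8)) = 7^3 = 343 multiplications
Difference: 216 - 343 = -127 (Strassen uses MORE here due to padding overhead — for small or just-over-power-of-2 n, padding can outweigh the per-level savings)

Standard: 216 multiplications (6^3). Strassen: 343 multiplications (7^3, after padding to 8x8). Strassen reduces 8 recursive multiplications to 7 at each level.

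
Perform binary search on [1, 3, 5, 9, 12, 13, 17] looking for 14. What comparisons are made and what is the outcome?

Binary search for 14 in [1, 3, 5, 9, 12, 13, 17]:

lo=0, hi=6, mid=3, arr[mid]=9 -> 9 < 14, search right half
lo=4, hi=6, mid=5, arr[mid]=13 -> 13 < 14, search right half
lo=6, hi=6, mid=6, arr[mid]=17 -> 17 > 14, search left half
lo=6 > hi=5, target 14 not found

Binary search determines that 14 is not in the array after 3 comparisons. The search space was exhausted without finding the target.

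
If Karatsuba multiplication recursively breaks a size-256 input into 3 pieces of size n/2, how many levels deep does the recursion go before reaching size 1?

For divide and conquer with division factor 2:

Problem sizes at each level:
Level 0: 256
Level 1: 128
Level 2: 64
Level 3: 32
Level 4: 16
Level 5: 8
Level 6: 4
Level 7: 2
Level 8: 1

The root is level 0 and the size-1 base case is level 8 (the tree spans levels 0 through 8, i.e. 9 levels counting the root), so the depth is the number of divisions: log_2(256) = 8

The recursion tree depth is log_2(256) = 8. At each level, the problem size is divided by 2, so it takes 8 divisions to reduce to a base case of size 1. The algorithm makes 3 recursive calls at each level.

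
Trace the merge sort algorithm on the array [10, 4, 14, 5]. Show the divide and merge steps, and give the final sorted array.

Merge sort trace:

Split: [10, 4, 14, 5] -> [10, 4] and [14, 5]
  Split: [10, 4] -> [10] and [4]
  Merge: [10] + [4] -> [4, 10]
  Split: [14, 5] -> [14] and [5]
  Merge: [14] + [5] -> [5, 14]
Merge: [4, 10] + [5, 14] -> [4, 5, 10, 14]

Final sorted array: [4, 5, 10, 14]

The merge sort proceeds by recursively splitting the array and merging sorted halves.
After all merges, the sorted array is [4, 5, 10, 14].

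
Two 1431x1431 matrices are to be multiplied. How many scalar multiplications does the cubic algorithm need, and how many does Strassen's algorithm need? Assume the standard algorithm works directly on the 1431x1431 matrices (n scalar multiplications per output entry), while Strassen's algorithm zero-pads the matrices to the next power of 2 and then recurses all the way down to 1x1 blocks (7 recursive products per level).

Matrix multiplication for 1431x1431 matrices:

Strassen's algorithm requires power-of-2 dimensions. Pad 1431x1431 to 2048x2048 (next power of 2).

Standard algorithm: 1431^3 = 2930345991 multiplications
Strassen's algorithm: 7^(log2(2048)) = 7^11 = 1977326743 multiplications
Savings: 2930345991 - 1977326743 = 953019248 multiplications

Standard: 2930345991 multiplications (1431^3). Strassen: 1977326743 multiplications (7^11, after padding to 2048x2048). Strassen reduces 8 recursive multiplications to 7 at each level.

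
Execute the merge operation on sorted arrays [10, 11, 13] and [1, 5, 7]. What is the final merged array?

Merging process:

Compare 10 vs 1: take 1 from right. Merged: [1]
Compare 10 vs 5: take 5 from right. Merged: [1, 5]
Compare 10 vs 7: take 7 from right. Merged: [1, 5, 7]
Append remaining from left: [10, 11, 13]. Merged: [1, 5, 7, 10, 11, 13]

Final merged array: [1, 5, 7, 10, 11, 13]
Total comparisons: 3

The merged array is [1, 5, 7, 10, 11, 13], requiring 3 comparisons. The merge step runs in O(n) time where n is the total number of elements.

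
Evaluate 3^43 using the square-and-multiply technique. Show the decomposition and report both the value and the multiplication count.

Computing 3^43 by squaring (build up from 3^1; each line after the first costs one multiplication):

3^1 = 3
3^2 = (3^1)^2 = 3^2 = 9
3^4 = (3^2)^2 = 9^2 = 81
3^5 = 3 * 3^4 = 3 * 81 = 243
3^10 = (3^5)^2 = 243^2 = 59049
3^20 = (3^10)^2 = 59049^2 = 3486784401
3^21 = 3 * 3^20 = 3 * 3486784401 = 10460353203
3^42 = (3^21)^2 = 10460353203^2 = 109418989131512359209
3^43 = 3 * 3^42 = 3 * 109418989131512359209 = 328256967394537077627

Result: 328256967394537077627
Multiplications needed: 8 (8 lines after 3^1)

3^43 = 328256967394537077627. Using exponentiation by squaring, this requires 8 multiplications. The key idea: if the exponent is even, square the half-power; if odd, multiply by the base once.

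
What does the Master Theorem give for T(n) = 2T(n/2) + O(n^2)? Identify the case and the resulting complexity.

Master Theorem for T(n) = 2T(n/2) + O(n^2):

a = 2, b = 2, c = 2
log_b(a) = log_2(2) = 1.0000

Case 3: c = 2 > log_2(2) = 1.0000
T(n) = O(n^2) = O(n^2)

For T(n) = 2T(n/2) + O(n^2): log_2(2) = 1.0000. This is Case 3 of the Master Theorem (c > log_b(a), work dominated by root), giving O(n^2).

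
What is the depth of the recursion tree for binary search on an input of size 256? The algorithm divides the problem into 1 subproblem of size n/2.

For divide and conquer with division factor 2:

Problem sizes at each level:
Level 0: 256
Level 1: 128
Level 2: 64
Level 3: 32
Level 4: 16
Level 5: 8
Level 6: 4
Level 7: 2
Level 8: 1

The root is level 0 and the size-1 base case is level 8 (the tree spans levels 0 through 8, i.e. 9 levels counting the root), so the depth is the number of divisions: log_2(256) = 8

The recursion tree depth is log_2(256) = 8. At each level, the problem size is divided by 2, so it takes 8 divisions to reduce to a base case of size 1. The algorithm makes 1 recursive call at each level.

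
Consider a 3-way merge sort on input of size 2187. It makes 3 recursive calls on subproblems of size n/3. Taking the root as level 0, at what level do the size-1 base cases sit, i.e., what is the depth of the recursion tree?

For divide and conquer with division factor 3:

Problem sizes at each level:
Level 0: 2187
Level 1: 729
Level 2: 243
Level 3: 81
Level 4: 27
Level 5: 9
Level 6: 3
Level 7: 1

The root is level 0 and the size-1 base case is level 7 (the tree spans levels 0 through 7, i.e. 8 levels counting the root), so the depth is the number of divisions: log_3(2187) = 7

The recursion tree depth is log_3(2187) = 7. At each level, the problem size is divided by 3, so it takes 7 divisions to reduce to a base case of size 1. The algorithm makes 3 recursive calls at each level.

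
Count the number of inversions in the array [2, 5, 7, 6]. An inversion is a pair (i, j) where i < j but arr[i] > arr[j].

Finding inversions in [2, 5, 7, 6]:

(2, 3): arr[2]=7 > arr[3]=6

Total inversions: 1

The array has 1 inversion(s): (2,3). Each pair (i,j) satisfies i < j and arr[i] > arr[j].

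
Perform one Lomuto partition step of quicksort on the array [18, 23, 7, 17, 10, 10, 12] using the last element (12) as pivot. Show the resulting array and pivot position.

Lomuto partition with pivot = 12:

Initial array: [18, 23, 7, 17, 10, 10, 12]

arr[0]=18 > 12: no swap
arr[1]=23 > 12: no swap
arr[2]=7 <= 12: swap with position 0, array becomes [7, 23, 18, 17, 10, 10, 12]
arr[3]=17 > 12: no swap
arr[4]=10 <= 12: swap with position 1, array becomes [7, 10, 18, 17, 23, 10, 12]
arr[5]=10 <= 12: swap with position 2, array becomes [7, 10, 10, 17, 23, 18, 12]

Place pivot at position 3: [7, 10, 10, 12, 23, 18, 17]
Pivot position: 3

After partitioning with pivot 12, the array becomes [7, 10, 10, 12, 23, 18, 17]. The pivot is placed at index 3. All elements to the left of the pivot are <= 12, and all elements to the right are > 12.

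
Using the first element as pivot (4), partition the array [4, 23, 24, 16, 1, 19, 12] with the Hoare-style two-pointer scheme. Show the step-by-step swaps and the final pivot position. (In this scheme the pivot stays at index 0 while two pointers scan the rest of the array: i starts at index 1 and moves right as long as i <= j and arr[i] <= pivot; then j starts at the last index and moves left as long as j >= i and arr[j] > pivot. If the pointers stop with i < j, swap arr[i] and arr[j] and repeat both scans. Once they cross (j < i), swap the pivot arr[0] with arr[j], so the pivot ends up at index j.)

Hoare-style two-pointer partition with pivot = 4:

Initial array: [4, 23, 24, 16, 1, 19, 12]

Pointers start at i = 1, j = 6.
i stops at index 1 (arr[1]=23 > 4), j stops at index 4 (arr[4]=1 <= 4): swap arr[1] and arr[4], array becomes [4, 1, 24, 16, 23, 19, 12]
i ends at 2, j ends at 1: the pointers have crossed (j < i), so scanning stops.

Swap pivot arr[0] with arr[1] to place pivot at position 1: [1, 4, 24, 16, 23, 19, 12]
Pivot position: 1

After partitioning with pivot 4, the array becomes [1, 4, 24, 16, 23, 19, 12]. The pivot is placed at index 1. All elements to the left of the pivot are <= 4, and all elements to the right are > 4.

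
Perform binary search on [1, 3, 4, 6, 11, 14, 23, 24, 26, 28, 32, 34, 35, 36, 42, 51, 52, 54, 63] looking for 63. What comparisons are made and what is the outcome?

Binary search for 63 in [1, 3, 4, 6, 11, 14, 23, 24, 26, 28, 32, 34, 35, 36, 42, 51, 52, 54, 63]:

lo=0, hi=18, mid=9, arr[mid]=28 -> 28 < 63, search right half
lo=10, hi=18, mid=14, arr[mid]=42 -> 42 < 63, search right half
lo=15, hi=18, mid=16, arr[mid]=52 -> 52 < 63, search right half
lo=17, hi=18, mid=17, arr[mid]=54 -> 54 < 63, search right half
lo=18, hi=18, mid=18, arr[mid]=63 -> Found target at index 18!

Binary search finds 63 at index 18 after 5 comparisons. The search repeatedly halves the search space by comparing with the middle element.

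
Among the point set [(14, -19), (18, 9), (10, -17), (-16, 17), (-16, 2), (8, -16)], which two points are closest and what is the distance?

Computing all pairwise distances among 6 points:

d((14, -19), (18, 9)) = 28.2843
d((14, -19), (10, -17)) = 4.4721
d((14, -19), (-16, 17)) = 46.8615
d((14, -19), (-16, 2)) = 36.6197
d((14, -19), (8, -16)) = 6.7082
d((18, 9), (10, -17)) = 27.2029
d((18, 9), (-16, 17)) = 34.9285
d((18, 9), (-16, 2)) = 34.7131
d((18, 9), (8, -16)) = 26.9258
d((10, -17), (-16, 17)) = 42.8019
d((10, -17), (-16, 2)) = 32.2025
d((10, -17), (8, -16)) = 2.2361 <-- minimum
d((-16, 17), (-16, 2)) = 15.0
d((-16, 17), (8, -16)) = 40.8044
d((-16, 2), (8, -16)) = 30.0

Closest pair: (10, -17) and (8, -16) with distance 2.2361

The closest pair is (10, -17) and (8, -16) with Euclidean distance 2.2361. For 6 points, brute-force pairwise comparison is shown above. For large n, the divide-and-conquer algorithm (sort by x, recurse on halves, check the dividing strip) achieves O(n log n).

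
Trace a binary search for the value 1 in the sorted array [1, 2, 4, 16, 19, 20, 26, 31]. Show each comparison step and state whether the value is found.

Binary search for 1 in [1, 2, 4, 16, 19, 20, 26, 31]:

lo=0, hi=7, mid=3, arr[mid]=16 -> 16 > 1, search left half
lo=0, hi=2, mid=1, arr[mid]=2 -> 2 > 1, search left half
lo=0, hi=0, mid=0, arr[mid]=1 -> Found target at index 0!

Binary search finds 1 at index 0 after 3 comparisons. The search repeatedly halves the search space by comparing with the middle element.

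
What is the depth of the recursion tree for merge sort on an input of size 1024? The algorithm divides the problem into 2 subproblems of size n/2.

For divide and conquer with division factor 2:

Problem sizes at each level:
Level 0: 1024
Level 1: 512
Level 2: 256
Level 3: 128
Level 4: 64
Level 5: 32
Level 6: 16
Level 7: 8
Level 8: 4
Level 9: 2
Level 10: 1

The root is level 0 and the size-1 base case is level 10 (the tree spans levels 0 through 10, i.e. 11 levels counting the root), so the depth is the number of divisions: log_2(1024) = 10

The recursion tree depth is log_2(1024) = 10. At each level, the problem size is divided by 2, so it takes 10 divisions to reduce to a base case of size 1. The algorithm makes 2 recursive calls at each level.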